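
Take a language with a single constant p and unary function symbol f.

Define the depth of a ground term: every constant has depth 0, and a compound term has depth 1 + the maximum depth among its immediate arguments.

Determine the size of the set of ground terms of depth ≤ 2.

Let N_k count ground terms of depth at most k. Each non-constant term of depth ≤ k is some function symbol applied to depth-≤(k−1) arguments, giving N_k = 1 + N_{k-1}.
N_0 = 1
N_1 = 1 + 1 = 2
N_2 = 1 + 2 = 3
Explicitly: p, f(p), f(f(p)).

3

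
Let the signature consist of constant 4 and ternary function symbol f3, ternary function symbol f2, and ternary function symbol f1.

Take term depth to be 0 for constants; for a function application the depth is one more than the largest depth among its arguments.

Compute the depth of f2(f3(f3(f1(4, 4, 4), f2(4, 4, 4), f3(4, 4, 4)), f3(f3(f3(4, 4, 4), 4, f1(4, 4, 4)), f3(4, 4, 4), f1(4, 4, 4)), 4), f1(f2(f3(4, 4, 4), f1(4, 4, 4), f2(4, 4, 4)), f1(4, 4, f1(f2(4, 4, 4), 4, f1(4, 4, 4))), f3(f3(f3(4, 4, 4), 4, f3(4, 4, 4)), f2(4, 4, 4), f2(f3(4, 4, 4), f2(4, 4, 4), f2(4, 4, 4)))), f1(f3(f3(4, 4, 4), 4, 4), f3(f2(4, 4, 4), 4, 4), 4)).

5

depth(f1(4, 4, 4)) = 1 + max(0, 0, 0) = 1
depth(f2(4, 4, 4)) = 1 + max(0, 0, 0) = 1
depth(f3(4, 4, 4)) = 1 + max(0, 0, 0) = 1
depth(f3(f1(4, 4, 4), f2(4, 4, 4), f3(4, 4, 4))) = 1 + max(1, 1, 1) = 2
depth(f3(f3(4, 4, 4), 4, f1(4, 4, 4))) = 1 + max(1, 0, 1) = 2
depth(f3(f3(f3(4, 4, 4), 4, f1(4, 4, 4)), f3(4, 4, 4), f1(4, 4, 4))) = 1 + max(2, 1, 1) = 3
depth(f3(f3(f1(4, 4, 4), f2(4, 4, 4), f3(4, 4, 4)), f3(f3(f3(4, 4, 4), 4, f1(4, 4, 4)), f3(4, 4, 4), f1(4, 4, 4)), 4)) = 1 + max(2, 3, 0) = 4
depth(f2(f3(4, 4, 4), f1(4, 4, 4), f2(4, 4, 4))) = 1 + max(1, 1, 1) = 2
depth(f1(f2(4, 4, 4), 4, f1(4, 4, 4))) = 1 + max(1, 0, 1) = 2
depth(f1(4, 4, f1(f2(4, 4, 4), 4, f1(4, 4, 4)))) = 1 + max(0, 0, 2) = 3
depth(f3(f3(4, 4, 4), 4, f3(4, 4, 4))) = 1 + max(1, 0, 1) = 2
depth(f2(f3(4, 4, 4), f2(4, 4, 4), f2(4, 4, 4))) = 1 + max(1, 1, 1) = 2
depth(f3(f3(f3(4, 4, 4), 4, f3(4, 4, 4)), f2(4, 4, 4), f2(f3(4, 4, 4), f2(4, 4, 4), f2(4, 4, 4)))) = 1 + max(2, 1, 2) = 3
depth(f1(f2(f3(4, 4, 4), f1(4, 4, 4), f2(4, 4, 4)), f1(4, 4, f1(f2(4, 4, 4), 4, f1(4, 4, 4))), f3(f3(f3(4, 4, 4), 4, f3(4, 4, 4)), f2(4, 4, 4), f2(f3(4, 4, 4), f2(4, 4, 4), f2(4, 4, 4))))) = 1 + max(2, 3, 3) = 4
depth(f3(f3(4, 4, 4), 4, 4)) = 1 + max(1, 0, 0) = 2
depth(f3(f2(4, 4, 4), 4, 4)) = 1 + max(1, 0, 0) = 2
depth(f1(f3(f3(4, 4, 4), 4, 4), f3(f2(4, 4, 4), 4, 4), 4)) = 1 + max(2, 2, 0) = 3
depth(f2(f3(f3(f1(4, 4, 4), f2(4, 4, 4), f3(4, 4, 4)), f3(f3(f3(4, 4, 4), 4, f1(4, 4, 4)), f3(4, 4, 4), f1(4, 4, 4)), 4), f1(f2(f3(4, 4, 4), f1(4, 4, 4), f2(4, 4, 4)), f1(4, 4, f1(f2(4, 4, 4), 4, f1(4, 4, 4))), f3(f3(f3(4, 4, 4), 4, f3(4, 4, 4)), f2(4, 4, 4), f2(f3(4, 4, 4), f2(4, 4, 4), f2(4, 4, 4)))), f1(f3(f3(4, 4, 4), 4, 4), f3(f2(4, 4, 4), 4, 4), 4))) = 1 + max(4, 4, 3) = 5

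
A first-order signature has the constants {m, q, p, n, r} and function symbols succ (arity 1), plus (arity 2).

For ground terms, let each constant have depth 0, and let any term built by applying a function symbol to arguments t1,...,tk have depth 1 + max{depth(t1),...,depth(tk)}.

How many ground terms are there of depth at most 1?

35

Count level by level. With function symbols succ/1, plus/2, the terms of depth ≤ k are the 5 constants together with each function applied to depth-≤(k−1) tuples, so N_k = 5 + N_{k-1} + N_{k-1}^2.
N_0 = 5
N_1 = 5 + 5 + 5^2 = 35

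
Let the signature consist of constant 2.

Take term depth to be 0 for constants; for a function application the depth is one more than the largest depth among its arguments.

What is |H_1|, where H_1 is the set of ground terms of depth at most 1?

With no function symbols every ground term is a constant, so there is exactly 1 ground term at every depth bound.
N_0 = 1
N_1 = 1
Explicitly: 2.

1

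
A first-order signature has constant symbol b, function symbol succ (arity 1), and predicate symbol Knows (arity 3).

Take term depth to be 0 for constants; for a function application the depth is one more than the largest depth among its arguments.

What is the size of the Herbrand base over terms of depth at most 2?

27

First count ground terms of depth ≤ 2.
Count level by level. With function symbols succ/1, the terms of depth ≤ k are the 1 constant together with each function applied to depth-≤(k−1) tuples, so N_k = 1 + N_{k-1}.
N_0 = 1
N_1 = 1 + 1 = 2
N_2 = 1 + 2 = 3
Explicitly: b, succ(b), succ(succ(b)).
So |H| = 3.
For each predicate symbol, the number of ground atoms is |H| raised to its arity; summing:
  Knows: 3^3 = 27
Total ground atoms: 27.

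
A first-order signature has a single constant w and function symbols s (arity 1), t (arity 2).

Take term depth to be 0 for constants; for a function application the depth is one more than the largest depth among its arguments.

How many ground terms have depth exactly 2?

10

If N_k denotes the number of depth-≤k ground terms, the 1 constant gives N_0 = 1, and each function symbol of arity r contributes N_{k-1}^r new terms at level k: N_k = 1 + N_{k-1} + N_{k-1}^2.
N_0 = 1
N_1 = 1 + 1 + 1^2 = 3
N_2 = 1 + 3 + 3^2 = 13
Terms of depth exactly 2: N_2 − N_1 = 13 − 3 = 10.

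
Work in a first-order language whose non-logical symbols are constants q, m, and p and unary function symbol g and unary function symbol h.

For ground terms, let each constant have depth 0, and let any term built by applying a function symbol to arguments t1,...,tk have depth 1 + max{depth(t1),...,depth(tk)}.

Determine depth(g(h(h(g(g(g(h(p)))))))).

7

depth(h(p)) = 1 + depth(p) = 1 + 0 = 1
depth(g(h(p))) = 1 + depth(h(p)) = 1 + 1 = 2
depth(g(g(h(p)))) = 1 + depth(g(h(p))) = 1 + 2 = 3
depth(g(g(g(h(p))))) = 1 + depth(g(g(h(p)))) = 1 + 3 = 4
depth(h(g(g(g(h(p)))))) = 1 + depth(g(g(g(h(p))))) = 1 + 4 = 5
depth(h(h(g(g(g(h(p))))))) = 1 + depth(h(g(g(g(h(p)))))) = 1 + 5 = 6
depth(g(h(h(g(g(g(h(p)))))))) = 1 + depth(h(h(g(g(g(h(p))))))) = 1 + 6 = 7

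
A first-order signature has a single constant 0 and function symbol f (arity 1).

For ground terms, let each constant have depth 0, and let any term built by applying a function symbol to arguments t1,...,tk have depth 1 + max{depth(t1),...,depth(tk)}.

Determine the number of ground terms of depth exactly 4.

Write N_k for the number of ground terms of depth ≤ k. A term of depth ≤ k is either a constant or a function symbol applied to arguments of depth ≤ k−1, so N_k = 1 + N_{k-1}.
N_0 = 1
N_1 = 1 + 1 = 2
N_2 = 1 + 2 = 3
N_3 = 1 + 3 = 4
N_4 = 1 + 4 = 5
Terms of depth exactly 4: N_4 − N_3 = 5 − 4 = 1.

1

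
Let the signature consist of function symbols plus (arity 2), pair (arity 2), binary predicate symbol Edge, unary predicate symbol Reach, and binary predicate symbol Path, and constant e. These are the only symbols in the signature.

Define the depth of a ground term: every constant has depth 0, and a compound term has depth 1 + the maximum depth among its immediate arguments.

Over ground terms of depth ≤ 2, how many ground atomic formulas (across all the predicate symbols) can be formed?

741

First count ground terms of depth ≤ 2.
If N_k denotes the number of depth-≤k ground terms, the 1 constant gives N_0 = 1, and each function symbol of arity r contributes N_{k-1}^r new terms at level k: N_k = 1 + N_{k-1}^2 + N_{k-1}^2.
N_0 = 1
N_1 = 1 + 1^2 + 1^2 = 3
N_2 = 1 + 3^2 + 3^2 = 19
So |H| = 19.
Ground atoms are formed by filling each argument slot of a predicate with a term from H, so an r-ary predicate gives |H|^r atoms:
  Edge: 19^2 = 361;  Reach: 19;  Path: 19^2 = 361
Total ground atoms: 361 + 19 + 361 = 741.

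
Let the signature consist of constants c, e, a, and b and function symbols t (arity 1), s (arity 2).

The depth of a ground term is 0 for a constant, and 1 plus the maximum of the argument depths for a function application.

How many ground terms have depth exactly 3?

364820

Count level by level. With function symbols t/1, s/2, the terms of depth ≤ k are the 4 constants together with each function applied to depth-≤(k−1) tuples, so N_k = 4 + N_{k-1} + N_{k-1}^2.
N_0 = 4
N_1 = 4 + 4 + 4^2 = 24
N_2 = 4 + 24 + 24^2 = 604
N_3 = 4 + 604 + 604^2 = 365424
Terms of depth exactly 3: N_3 − N_2 = 365424 − 604 = 364820.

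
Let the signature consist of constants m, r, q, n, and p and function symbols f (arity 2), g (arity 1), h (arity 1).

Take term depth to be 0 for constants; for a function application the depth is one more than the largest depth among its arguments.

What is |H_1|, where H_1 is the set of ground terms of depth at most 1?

40

Let N_k count ground terms of depth at most k. Each non-constant term of depth ≤ k is some function symbol applied to depth-≤(k−1) arguments, giving N_k = 5 + N_{k-1}^2 + N_{k-1} + N_{k-1}.
N_0 = 5
N_1 = 5 + 5^2 + 5 + 5 = 40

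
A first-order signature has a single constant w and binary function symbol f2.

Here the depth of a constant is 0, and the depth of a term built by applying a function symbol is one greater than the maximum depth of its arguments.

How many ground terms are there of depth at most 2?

5

Count level by level. With function symbols f2/2, the terms of depth ≤ k are the 1 constant together with each function applied to depth-≤(k−1) tuples, so N_k = 1 + N_{k-1}^2.
N_0 = 1
N_1 = 1 + 1^2 = 2
N_2 = 1 + 2^2 = 5
Explicitly: w, f2(w, w), f2(w, f2(w, w)), f2(f2(w, w), w), f2(f2(w, w), f2(w, w)).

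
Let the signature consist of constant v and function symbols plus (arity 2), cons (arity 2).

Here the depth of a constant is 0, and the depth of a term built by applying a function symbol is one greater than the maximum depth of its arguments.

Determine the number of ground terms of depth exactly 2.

Let N_k count ground terms of depth at most k. Each non-constant term of depth ≤ k is some function symbol applied to depth-≤(k−1) arguments, giving N_k = 1 + N_{k-1}^2 + N_{k-1}^2.
N_0 = 1
N_1 = 1 + 1^2 + 1^2 = 3
N_2 = 1 + 3^2 + 3^2 = 19
Terms of depth exactly 2: N_2 − N_1 = 19 − 3 = 16.

16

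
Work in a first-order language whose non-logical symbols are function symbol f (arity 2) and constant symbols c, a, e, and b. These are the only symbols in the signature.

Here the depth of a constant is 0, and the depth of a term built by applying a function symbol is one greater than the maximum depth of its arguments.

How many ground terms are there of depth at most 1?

20

Let N_k count ground terms of depth at most k. Each non-constant term of depth ≤ k is some function symbol applied to depth-≤(k−1) arguments, giving N_k = 4 + N_{k-1}^2.
N_0 = 4
N_1 = 4 + 4^2 = 20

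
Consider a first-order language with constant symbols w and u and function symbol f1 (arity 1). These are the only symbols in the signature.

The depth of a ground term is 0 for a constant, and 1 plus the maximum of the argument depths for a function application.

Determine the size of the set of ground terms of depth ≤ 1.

4

Count level by level. With function symbols f1/1, the terms of depth ≤ k are the 2 constants together with each function applied to depth-≤(k−1) tuples, so N_k = 2 + N_{k-1}.
N_0 = 2
N_1 = 2 + 2 = 4
Explicitly: w, u, f1(w), f1(u).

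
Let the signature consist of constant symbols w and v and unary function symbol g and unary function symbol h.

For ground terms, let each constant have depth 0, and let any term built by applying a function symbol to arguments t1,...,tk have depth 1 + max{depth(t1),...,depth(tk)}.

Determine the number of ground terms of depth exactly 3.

16

Count level by level. With function symbols g/1, h/1, the terms of depth ≤ k are the 2 constants together with each function applied to depth-≤(k−1) tuples, so N_k = 2 + N_{k-1} + N_{k-1}.
N_0 = 2
N_1 = 2 + 2 + 2 = 6
N_2 = 2 + 6 + 6 = 14
N_3 = 2 + 14 + 14 = 30
Terms of depth exactly 3: N_3 − N_2 = 30 − 14 = 16.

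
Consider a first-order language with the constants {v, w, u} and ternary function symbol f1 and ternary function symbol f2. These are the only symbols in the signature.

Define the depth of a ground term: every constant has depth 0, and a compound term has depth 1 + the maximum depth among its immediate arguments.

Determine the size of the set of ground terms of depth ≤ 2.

If N_k denotes the number of depth-≤k ground terms, the 3 constants give N_0 = 3, and each function symbol of arity r contributes N_{k-1}^r new terms at level k: N_k = 3 + N_{k-1}^3 + N_{k-1}^3.
N_0 = 3
N_1 = 3 + 3^3 + 3^3 = 57
N_2 = 3 + 57^3 + 57^3 = 370389

370389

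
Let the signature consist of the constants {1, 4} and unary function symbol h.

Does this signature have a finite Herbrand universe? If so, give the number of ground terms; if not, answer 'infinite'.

The signature has at least one function symbol (h, arity 1) and at least one constant (1).
Iterating h gives infinitely many distinct ground terms: 1, h(1), h(h(1)), ...
So the Herbrand universe is infinite.

infinite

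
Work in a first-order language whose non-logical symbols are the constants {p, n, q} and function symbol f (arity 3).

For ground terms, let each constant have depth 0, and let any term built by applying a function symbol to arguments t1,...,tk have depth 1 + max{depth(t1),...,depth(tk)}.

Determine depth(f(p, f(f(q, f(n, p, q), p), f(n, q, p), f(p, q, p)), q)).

4

depth(f(n, p, q)) = 1 + max(0, 0, 0) = 1
depth(f(q, f(n, p, q), p)) = 1 + max(0, 1, 0) = 2
depth(f(n, q, p)) = 1 + max(0, 0, 0) = 1
depth(f(p, q, p)) = 1 + max(0, 0, 0) = 1
depth(f(f(q, f(n, p, q), p), f(n, q, p), f(p, q, p))) = 1 + max(2, 1, 1) = 3
depth(f(p, f(f(q, f(n, p, q), p), f(n, q, p), f(p, q, p)), q)) = 1 + max(0, 3, 0) = 4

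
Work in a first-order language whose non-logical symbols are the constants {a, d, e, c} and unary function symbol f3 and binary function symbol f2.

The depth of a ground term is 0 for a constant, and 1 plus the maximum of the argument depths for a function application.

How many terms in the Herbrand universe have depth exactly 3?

364820

Let N_k count ground terms of depth at most k. Each non-constant term of depth ≤ k is some function symbol applied to depth-≤(k−1) arguments, giving N_k = 4 + N_{k-1} + N_{k-1}^2.
N_0 = 4
N_1 = 4 + 4 + 4^2 = 24
N_2 = 4 + 24 + 24^2 = 604
N_3 = 4 + 604 + 604^2 = 365424
Terms of depth exactly 3: N_3 − N_2 = 365424 − 604 = 364820.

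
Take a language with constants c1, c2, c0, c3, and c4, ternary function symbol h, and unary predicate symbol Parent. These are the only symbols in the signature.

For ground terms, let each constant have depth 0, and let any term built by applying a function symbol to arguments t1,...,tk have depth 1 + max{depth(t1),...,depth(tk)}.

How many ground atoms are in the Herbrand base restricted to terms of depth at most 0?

First count ground terms of depth ≤ 0.
Count level by level. With function symbols h/3, the terms of depth ≤ k are the 5 constants together with each function applied to depth-≤(k−1) tuples, so N_k = 5 + N_{k-1}^3.
N_0 = 5
Explicitly: c1, c2, c0, c3, c4.
So |H| = 5.
A ground atom is a predicate applied to a tuple of terms from H, so the count is the sum over predicates of |H|^arity:
  Parent: 5
Total ground atoms: 5.

5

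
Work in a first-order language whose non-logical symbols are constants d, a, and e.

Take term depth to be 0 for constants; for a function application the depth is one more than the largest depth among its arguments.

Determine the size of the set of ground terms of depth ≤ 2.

With no function symbols every ground term is a constant, so there are exactly 3 ground terms at every depth bound.
N_0 = 3
N_1 = 3
N_2 = 3
Explicitly: d, a, e.

3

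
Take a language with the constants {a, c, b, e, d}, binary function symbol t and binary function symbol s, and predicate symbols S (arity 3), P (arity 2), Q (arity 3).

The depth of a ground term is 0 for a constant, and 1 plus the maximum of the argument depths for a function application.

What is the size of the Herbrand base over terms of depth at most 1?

335775

First count ground terms of depth ≤ 1.
Count level by level. With function symbols t/2, s/2, the terms of depth ≤ k are the 5 constants together with each function applied to depth-≤(k−1) tuples, so N_k = 5 + N_{k-1}^2 + N_{k-1}^2.
N_0 = 5
N_1 = 5 + 5^2 + 5^2 = 55
So |H| = 55.
Each predicate of arity r yields |H|^r ground atoms (one per choice of an r-tuple from H):
  S: 55^3 = 166375;  P: 55^2 = 3025;  Q: 55^3 = 166375
Total ground atoms: 166375 + 3025 + 166375 = 335775.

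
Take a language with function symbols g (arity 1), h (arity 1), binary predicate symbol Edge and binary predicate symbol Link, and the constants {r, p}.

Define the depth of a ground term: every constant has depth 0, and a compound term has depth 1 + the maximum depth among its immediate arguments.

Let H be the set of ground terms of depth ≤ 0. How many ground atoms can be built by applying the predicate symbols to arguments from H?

8

First count ground terms of depth ≤ 0.
Let N_k = |{terms of depth ≤ k}|. Then N_0 = 2 and N_k = 2 + N_{k-1} + N_{k-1} for k ≥ 1 (one summand per function symbol, arity giving the exponent).
N_0 = 2
Explicitly: r, p.
So |H| = 2.
For each predicate symbol, the number of ground atoms is |H| raised to its arity; summing:
  Edge: 2^2 = 4;  Link: 2^2 = 4
Total ground atoms: 4 + 4 = 8.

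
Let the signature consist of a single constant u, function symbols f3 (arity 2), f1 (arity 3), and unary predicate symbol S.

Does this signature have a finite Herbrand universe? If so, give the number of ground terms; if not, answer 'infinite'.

infinite

The signature has at least one function symbol (f3, arity 2) and at least one constant (u).
Iterating f3 gives infinitely many distinct ground terms: u, f3(u, u), f3(f3(u, u), f3(u, u)), ...
So the Herbrand universe is infinite.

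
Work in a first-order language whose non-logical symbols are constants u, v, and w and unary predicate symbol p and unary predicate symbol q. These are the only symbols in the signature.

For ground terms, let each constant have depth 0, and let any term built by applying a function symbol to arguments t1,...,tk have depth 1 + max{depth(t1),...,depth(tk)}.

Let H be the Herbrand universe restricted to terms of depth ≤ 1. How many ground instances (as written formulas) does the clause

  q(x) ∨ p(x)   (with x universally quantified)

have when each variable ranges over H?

Ground terms of depth ≤ 1:
  With no function symbols every ground term is a constant, so there are exactly 3 ground terms at every depth bound.
  N_0 = 3
  N_1 = 3
  Explicitly: u, v, w.
So there are 3 ground terms available for substitution.
The body mentions the single quantified variable x; since ground terms form a free algebra, no two substitutions collapse to the same formula.
Number of ground instances = 3.

3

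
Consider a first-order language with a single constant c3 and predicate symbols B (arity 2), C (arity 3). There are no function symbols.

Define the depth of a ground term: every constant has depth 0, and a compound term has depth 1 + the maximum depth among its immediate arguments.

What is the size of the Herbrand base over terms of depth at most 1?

2

First count ground terms of depth ≤ 1.
With no function symbols every ground term is a constant, so there is exactly 1 ground term at every depth bound.
N_0 = 1
N_1 = 1
Explicitly: c3.
So |H| = 1.
Ground atoms are formed by filling each argument slot of a predicate with a term from H, so an r-ary predicate gives |H|^r atoms:
  B: 1^2 = 1;  C: 1^3 = 1
Total ground atoms: 1 + 1 = 2.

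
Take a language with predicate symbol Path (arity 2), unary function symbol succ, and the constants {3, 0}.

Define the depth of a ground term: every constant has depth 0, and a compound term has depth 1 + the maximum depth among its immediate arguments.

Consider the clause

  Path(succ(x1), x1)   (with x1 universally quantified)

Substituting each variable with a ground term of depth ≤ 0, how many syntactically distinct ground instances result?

2

Ground terms of depth ≤ 0:
  If N_k denotes the number of depth-≤k ground terms, the 2 constants give N_0 = 2, and each function symbol of arity r contributes N_{k-1}^r new terms at level k: N_k = 2 + N_{k-1}.
  N_0 = 2
  Explicitly: 3, 0.
So there are 2 ground terms available for substitution.
The clause has 1 distinct variable (x1), which appears in the body. In the free term algebra distinct substitutions yield syntactically distinct ground instances.
Number of ground instances = 2.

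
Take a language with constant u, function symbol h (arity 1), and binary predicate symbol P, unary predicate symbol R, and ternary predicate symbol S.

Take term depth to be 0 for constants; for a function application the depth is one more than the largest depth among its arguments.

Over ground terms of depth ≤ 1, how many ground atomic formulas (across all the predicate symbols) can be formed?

14

First count ground terms of depth ≤ 1.
If N_k denotes the number of depth-≤k ground terms, the 1 constant gives N_0 = 1, and each function symbol of arity r contributes N_{k-1}^r new terms at level k: N_k = 1 + N_{k-1}.
N_0 = 1
N_1 = 1 + 1 = 2
So |H| = 2.
For each predicate symbol, the number of ground atoms is |H| raised to its arity; summing:
  P: 2^2 = 4;  R: 2;  S: 2^3 = 8
Total ground atoms: 4 + 2 + 8 = 14.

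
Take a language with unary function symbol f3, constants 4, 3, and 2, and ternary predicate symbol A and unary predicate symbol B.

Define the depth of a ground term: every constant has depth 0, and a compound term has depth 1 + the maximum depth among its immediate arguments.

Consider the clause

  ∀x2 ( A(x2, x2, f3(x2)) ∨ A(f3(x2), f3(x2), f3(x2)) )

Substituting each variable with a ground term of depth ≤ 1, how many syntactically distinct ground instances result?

6

Ground terms of depth ≤ 1:
  Let N_k count ground terms of depth at most k. Each non-constant term of depth ≤ k is some function symbol applied to depth-≤(k−1) arguments, giving N_k = 3 + N_{k-1}.
  N_0 = 3
  N_1 = 3 + 3 = 6
  Explicitly: 4, 3, 2, f3(4), f3(3), f3(2).
So there are 6 ground terms available for substitution.
The clause has 1 distinct variable (x2), which appears in the body. In the free term algebra distinct substitutions yield syntactically distinct ground instances.
Number of ground instances = 6.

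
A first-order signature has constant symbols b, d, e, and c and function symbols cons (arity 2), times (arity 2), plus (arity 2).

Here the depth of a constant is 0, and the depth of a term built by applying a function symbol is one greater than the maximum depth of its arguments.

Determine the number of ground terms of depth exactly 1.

If N_k denotes the number of depth-≤k ground terms, the 4 constants give N_0 = 4, and each function symbol of arity r contributes N_{k-1}^r new terms at level k: N_k = 4 + N_{k-1}^2 + N_{k-1}^2 + N_{k-1}^2.
N_0 = 4
N_1 = 4 + 4^2 + 4^2 + 4^2 = 52
Terms of depth exactly 1: N_1 − N_0 = 52 − 4 = 48.

48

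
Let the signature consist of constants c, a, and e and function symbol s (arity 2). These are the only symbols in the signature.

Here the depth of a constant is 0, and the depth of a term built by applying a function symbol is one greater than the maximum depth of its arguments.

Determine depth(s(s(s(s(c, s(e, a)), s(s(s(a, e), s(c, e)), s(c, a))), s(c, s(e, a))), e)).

depth(s(e, a)) = 1 + max(0, 0) = 1
depth(s(c, s(e, a))) = 1 + max(0, 1) = 2
depth(s(a, e)) = 1 + max(0, 0) = 1
depth(s(c, e)) = 1 + max(0, 0) = 1
depth(s(s(a, e), s(c, e))) = 1 + max(1, 1) = 2
depth(s(c, a)) = 1 + max(0, 0) = 1
depth(s(s(s(a, e), s(c, e)), s(c, a))) = 1 + max(2, 1) = 3
depth(s(s(c, s(e, a)), s(s(s(a, e), s(c, e)), s(c, a)))) = 1 + max(2, 3) = 4
depth(s(s(s(c, s(e, a)), s(s(s(a, e), s(c, e)), s(c, a))), s(c, s(e, a)))) = 1 + max(4, 2) = 5
depth(s(s(s(s(c, s(e, a)), s(s(s(a, e), s(c, e)), s(c, a))), s(c, s(e, a))), e)) = 1 + max(5, 0) = 6

6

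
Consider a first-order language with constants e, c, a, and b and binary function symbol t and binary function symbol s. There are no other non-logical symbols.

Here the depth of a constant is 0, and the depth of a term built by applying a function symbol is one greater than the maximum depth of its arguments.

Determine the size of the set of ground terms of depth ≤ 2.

If N_k denotes the number of depth-≤k ground terms, the 4 constants give N_0 = 4, and each function symbol of arity r contributes N_{k-1}^r new terms at level k: N_k = 4 + N_{k-1}^2 + N_{k-1}^2.
N_0 = 4
N_1 = 4 + 4^2 + 4^2 = 36
N_2 = 4 + 36^2 + 36^2 = 2596

2596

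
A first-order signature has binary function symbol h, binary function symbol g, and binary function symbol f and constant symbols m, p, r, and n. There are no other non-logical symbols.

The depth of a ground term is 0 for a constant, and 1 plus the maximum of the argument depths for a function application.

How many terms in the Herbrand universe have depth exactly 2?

8064

Write N_k for the number of ground terms of depth ≤ k. A term of depth ≤ k is either a constant or a function symbol applied to arguments of depth ≤ k−1, so N_k = 4 + N_{k-1}^2 + N_{k-1}^2 + N_{k-1}^2.
N_0 = 4
N_1 = 4 + 4^2 + 4^2 + 4^2 = 52
N_2 = 4 + 52^2 + 52^2 + 52^2 = 8116
Terms of depth exactly 2: N_2 − N_1 = 8116 − 52 = 8064.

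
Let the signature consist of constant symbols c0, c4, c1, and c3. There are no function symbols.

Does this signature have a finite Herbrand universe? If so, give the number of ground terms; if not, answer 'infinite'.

4

There are no function symbols, so every ground term is one of the 4 constants.
The Herbrand universe is {c0, c4, c1, c3}, which is finite with 4 elements.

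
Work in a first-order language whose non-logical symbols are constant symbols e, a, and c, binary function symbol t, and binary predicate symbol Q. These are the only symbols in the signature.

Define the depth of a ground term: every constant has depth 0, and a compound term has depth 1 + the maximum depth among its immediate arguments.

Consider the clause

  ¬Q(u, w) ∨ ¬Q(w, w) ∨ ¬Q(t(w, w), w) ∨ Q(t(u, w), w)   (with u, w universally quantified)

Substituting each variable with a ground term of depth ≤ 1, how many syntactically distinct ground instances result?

144

Ground terms of depth ≤ 1:
  Let N_k count ground terms of depth at most k. Each non-constant term of depth ≤ k is some function symbol applied to depth-≤(k−1) arguments, giving N_k = 3 + N_{k-1}^2.
  N_0 = 3
  N_1 = 3 + 3^2 = 12
So there are 12 ground terms available for substitution.
The body mentions every one of the 2 quantified variables; since ground terms form a free algebra, no two substitutions collapse to the same formula.
Number of ground instances = 12^2 = 144.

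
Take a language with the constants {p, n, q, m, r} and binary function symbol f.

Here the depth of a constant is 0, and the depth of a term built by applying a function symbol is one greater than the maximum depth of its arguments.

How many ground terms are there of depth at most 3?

819030

If N_k denotes the number of depth-≤k ground terms, the 5 constants give N_0 = 5, and each function symbol of arity r contributes N_{k-1}^r new terms at level k: N_k = 5 + N_{k-1}^2.
N_0 = 5
N_1 = 5 + 5^2 = 30
N_2 = 5 + 30^2 = 905
N_3 = 5 + 905^2 = 819030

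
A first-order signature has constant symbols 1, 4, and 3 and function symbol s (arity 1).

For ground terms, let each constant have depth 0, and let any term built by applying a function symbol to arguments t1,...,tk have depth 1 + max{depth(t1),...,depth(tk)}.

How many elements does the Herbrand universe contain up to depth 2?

9

Let N_k = |{terms of depth ≤ k}|. Then N_0 = 3 and N_k = 3 + N_{k-1} for k ≥ 1 (one summand per function symbol, arity giving the exponent).
N_0 = 3
N_1 = 3 + 3 = 6
N_2 = 3 + 6 = 9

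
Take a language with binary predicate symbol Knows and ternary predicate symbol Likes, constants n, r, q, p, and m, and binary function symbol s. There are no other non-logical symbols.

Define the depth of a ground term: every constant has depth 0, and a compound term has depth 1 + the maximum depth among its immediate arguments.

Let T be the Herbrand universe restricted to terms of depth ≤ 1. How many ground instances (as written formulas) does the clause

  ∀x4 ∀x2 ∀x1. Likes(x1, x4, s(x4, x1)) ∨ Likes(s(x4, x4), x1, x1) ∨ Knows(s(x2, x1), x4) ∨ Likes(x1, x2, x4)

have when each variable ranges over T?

27000

Ground terms of depth ≤ 1:
  Let N_k count ground terms of depth at most k. Each non-constant term of depth ≤ k is some function symbol applied to depth-≤(k−1) arguments, giving N_k = 5 + N_{k-1}^2.
  N_0 = 5
  N_1 = 5 + 5^2 = 30
So there are 30 ground terms available for substitution.
The body mentions every one of the 3 quantified variables; since ground terms form a free algebra, no two substitutions collapse to the same formula.
Number of ground instances = 30^3 = 27000.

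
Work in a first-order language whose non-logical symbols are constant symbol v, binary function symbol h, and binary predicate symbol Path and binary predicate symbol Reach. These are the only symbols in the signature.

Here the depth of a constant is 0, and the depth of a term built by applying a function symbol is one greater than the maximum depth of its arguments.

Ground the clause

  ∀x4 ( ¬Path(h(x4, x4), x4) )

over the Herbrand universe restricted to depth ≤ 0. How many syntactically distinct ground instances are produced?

Ground terms of depth ≤ 0:
  Write N_k for the number of ground terms of depth ≤ k. A term of depth ≤ k is either a constant or a function symbol applied to arguments of depth ≤ k−1, so N_k = 1 + N_{k-1}^2.
  N_0 = 1
So there is exactly 1 ground term available for substitution.
The clause has 1 distinct variable (x4), which appears in the body. In the free term algebra distinct substitutions yield syntactically distinct ground instances.
Number of ground instances = 1.

1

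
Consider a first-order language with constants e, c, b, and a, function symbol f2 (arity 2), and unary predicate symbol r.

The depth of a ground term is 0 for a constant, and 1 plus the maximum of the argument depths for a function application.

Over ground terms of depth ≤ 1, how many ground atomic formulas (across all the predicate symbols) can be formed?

20

First count ground terms of depth ≤ 1.
Let N_k count ground terms of depth at most k. Each non-constant term of depth ≤ k is some function symbol applied to depth-≤(k−1) arguments, giving N_k = 4 + N_{k-1}^2.
N_0 = 4
N_1 = 4 + 4^2 = 20
So |H| = 20.
For each predicate symbol, the number of ground atoms is |H| raised to its arity; summing:
  r: 20
Total ground atoms: 20.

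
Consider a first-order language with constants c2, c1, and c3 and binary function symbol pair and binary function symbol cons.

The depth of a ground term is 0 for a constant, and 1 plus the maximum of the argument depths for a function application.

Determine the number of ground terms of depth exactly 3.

Count level by level. With function symbols pair/2, cons/2, the terms of depth ≤ k are the 3 constants together with each function applied to depth-≤(k−1) tuples, so N_k = 3 + N_{k-1}^2 + N_{k-1}^2.
N_0 = 3
N_1 = 3 + 3^2 + 3^2 = 21
N_2 = 3 + 21^2 + 21^2 = 885
N_3 = 3 + 885^2 + 885^2 = 1566453
Terms of depth exactly 3: N_3 − N_2 = 1566453 − 885 = 1565568.

1565568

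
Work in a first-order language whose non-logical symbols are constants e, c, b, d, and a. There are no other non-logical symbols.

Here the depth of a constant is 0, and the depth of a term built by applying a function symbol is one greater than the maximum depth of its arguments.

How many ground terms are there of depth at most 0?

With no function symbols every ground term is a constant, so there are exactly 5 ground terms at every depth bound.
N_0 = 5
Explicitly: e, c, b, d, a.

5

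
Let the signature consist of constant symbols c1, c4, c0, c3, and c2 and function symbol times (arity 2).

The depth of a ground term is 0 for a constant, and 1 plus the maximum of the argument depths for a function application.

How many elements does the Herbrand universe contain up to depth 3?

819030

Let N_k = |{terms of depth ≤ k}|. Then N_0 = 5 and N_k = 5 + N_{k-1}^2 for k ≥ 1 (one summand per function symbol, arity giving the exponent).
N_0 = 5
N_1 = 5 + 5^2 = 30
N_2 = 5 + 30^2 = 905
N_3 = 5 + 905^2 = 819030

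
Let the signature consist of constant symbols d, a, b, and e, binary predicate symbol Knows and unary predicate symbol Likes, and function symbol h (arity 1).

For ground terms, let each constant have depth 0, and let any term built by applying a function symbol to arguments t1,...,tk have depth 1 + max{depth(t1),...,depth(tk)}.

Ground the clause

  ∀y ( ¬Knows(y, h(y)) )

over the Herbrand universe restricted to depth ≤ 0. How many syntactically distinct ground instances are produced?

Ground terms of depth ≤ 0:
  If N_k denotes the number of depth-≤k ground terms, the 4 constants give N_0 = 4, and each function symbol of arity r contributes N_{k-1}^r new terms at level k: N_k = 4 + N_{k-1}.
  N_0 = 4
  Explicitly: d, a, b, e.
So there are 4 ground terms available for substitution.
The clause has 1 distinct variable (y), which appears in the body. In the free term algebra distinct substitutions yield syntactically distinct ground instances.
Number of ground instances = 4.

4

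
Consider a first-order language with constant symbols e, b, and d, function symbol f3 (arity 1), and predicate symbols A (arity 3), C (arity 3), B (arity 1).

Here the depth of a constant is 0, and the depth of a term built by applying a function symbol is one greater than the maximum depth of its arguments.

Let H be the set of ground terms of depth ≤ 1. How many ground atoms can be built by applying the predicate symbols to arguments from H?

438

First count ground terms of depth ≤ 1.
Let N_k count ground terms of depth at most k. Each non-constant term of depth ≤ k is some function symbol applied to depth-≤(k−1) arguments, giving N_k = 3 + N_{k-1}.
N_0 = 3
N_1 = 3 + 3 = 6
So |H| = 6.
Each predicate of arity r yields |H|^r ground atoms (one per choice of an r-tuple from H):
  A: 6^3 = 216;  C: 6^3 = 216;  B: 6
Total ground atoms: 216 + 216 + 6 = 438.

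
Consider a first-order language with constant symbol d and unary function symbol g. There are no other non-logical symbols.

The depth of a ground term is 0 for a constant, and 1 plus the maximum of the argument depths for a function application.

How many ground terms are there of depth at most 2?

3

Let N_k = |{terms of depth ≤ k}|. Then N_0 = 1 and N_k = 1 + N_{k-1} for k ≥ 1 (one summand per function symbol, arity giving the exponent).
N_0 = 1
N_1 = 1 + 1 = 2
N_2 = 1 + 2 = 3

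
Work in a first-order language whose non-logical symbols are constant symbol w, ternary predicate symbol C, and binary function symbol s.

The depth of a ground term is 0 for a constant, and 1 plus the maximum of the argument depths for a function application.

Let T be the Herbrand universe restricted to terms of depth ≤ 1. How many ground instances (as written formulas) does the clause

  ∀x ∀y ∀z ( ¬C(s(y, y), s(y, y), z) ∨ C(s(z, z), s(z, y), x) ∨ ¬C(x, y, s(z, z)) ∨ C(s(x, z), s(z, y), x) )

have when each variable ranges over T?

Ground terms of depth ≤ 1:
  Let N_k count ground terms of depth at most k. Each non-constant term of depth ≤ k is some function symbol applied to depth-≤(k−1) arguments, giving N_k = 1 + N_{k-1}^2.
  N_0 = 1
  N_1 = 1 + 1^2 = 2
  Explicitly: w, s(w, w).
So there are 2 ground terms available for substitution.
Each of x, y, z ranges independently over the available ground terms, and distinct assignments produce distinct instances.
Number of ground instances = 2^3 = 8.

8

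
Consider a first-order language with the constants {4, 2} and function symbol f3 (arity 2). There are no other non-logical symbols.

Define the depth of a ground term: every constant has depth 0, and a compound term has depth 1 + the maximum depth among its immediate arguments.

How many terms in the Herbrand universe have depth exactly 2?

32

Write N_k for the number of ground terms of depth ≤ k. A term of depth ≤ k is either a constant or a function symbol applied to arguments of depth ≤ k−1, so N_k = 2 + N_{k-1}^2.
N_0 = 2
N_1 = 2 + 2^2 = 6
N_2 = 2 + 6^2 = 38
Terms of depth exactly 2: N_2 − N_1 = 38 − 6 = 32.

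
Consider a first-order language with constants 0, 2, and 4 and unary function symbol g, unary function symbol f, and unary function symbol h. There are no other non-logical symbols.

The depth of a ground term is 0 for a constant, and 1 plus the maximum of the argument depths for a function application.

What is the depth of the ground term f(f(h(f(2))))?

depth(f(2)) = 1 + depth(2) = 1 + 0 = 1
depth(h(f(2))) = 1 + depth(f(2)) = 1 + 1 = 2
depth(f(h(f(2)))) = 1 + depth(h(f(2))) = 1 + 2 = 3
depth(f(f(h(f(2))))) = 1 + depth(f(h(f(2)))) = 1 + 3 = 4

4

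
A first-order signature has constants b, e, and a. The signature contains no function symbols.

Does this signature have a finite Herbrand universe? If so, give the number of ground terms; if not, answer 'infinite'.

3

There are no function symbols, so every ground term is one of the 3 constants.
The Herbrand universe is {b, e, a}, which is finite with 3 elements.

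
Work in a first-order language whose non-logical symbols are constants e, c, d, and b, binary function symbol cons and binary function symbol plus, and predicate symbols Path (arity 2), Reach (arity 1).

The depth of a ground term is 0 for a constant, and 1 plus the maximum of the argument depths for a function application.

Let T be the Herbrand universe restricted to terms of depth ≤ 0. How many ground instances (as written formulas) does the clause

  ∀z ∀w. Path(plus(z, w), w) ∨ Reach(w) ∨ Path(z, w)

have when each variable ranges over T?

16

Ground terms of depth ≤ 0:
  Let N_k = |{terms of depth ≤ k}|. Then N_0 = 4 and N_k = 4 + N_{k-1}^2 + N_{k-1}^2 for k ≥ 1 (one summand per function symbol, arity giving the exponent).
  N_0 = 4
  Explicitly: e, c, d, b.
So there are 4 ground terms available for substitution.
There are 2 variables to instantiate (z, w), each occurring in at least one literal, so different choices give different ground instances.
Number of ground instances = 4^2 = 16.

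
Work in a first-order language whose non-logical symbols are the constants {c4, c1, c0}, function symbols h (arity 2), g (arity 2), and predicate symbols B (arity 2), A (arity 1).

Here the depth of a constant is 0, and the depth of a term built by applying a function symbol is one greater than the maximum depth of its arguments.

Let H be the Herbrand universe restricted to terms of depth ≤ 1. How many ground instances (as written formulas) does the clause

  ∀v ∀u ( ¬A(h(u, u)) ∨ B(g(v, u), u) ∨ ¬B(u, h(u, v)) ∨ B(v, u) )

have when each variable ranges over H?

441

Ground terms of depth ≤ 1:
  If N_k denotes the number of depth-≤k ground terms, the 3 constants give N_0 = 3, and each function symbol of arity r contributes N_{k-1}^r new terms at level k: N_k = 3 + N_{k-1}^2 + N_{k-1}^2.
  N_0 = 3
  N_1 = 3 + 3^2 + 3^2 = 21
So there are 21 ground terms available for substitution.
There are 2 variables to instantiate (v, u), each occurring in at least one literal, so different choices give different ground instances.
Number of ground instances = 21^2 = 441.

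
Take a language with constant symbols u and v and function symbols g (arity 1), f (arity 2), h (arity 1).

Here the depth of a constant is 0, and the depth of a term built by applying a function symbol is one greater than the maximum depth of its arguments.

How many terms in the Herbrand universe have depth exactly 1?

8

Let N_k count ground terms of depth at most k. Each non-constant term of depth ≤ k is some function symbol applied to depth-≤(k−1) arguments, giving N_k = 2 + N_{k-1} + N_{k-1}^2 + N_{k-1}.
N_0 = 2
N_1 = 2 + 2 + 2^2 + 2 = 10
Terms of depth exactly 1: N_1 − N_0 = 10 − 2 = 8.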